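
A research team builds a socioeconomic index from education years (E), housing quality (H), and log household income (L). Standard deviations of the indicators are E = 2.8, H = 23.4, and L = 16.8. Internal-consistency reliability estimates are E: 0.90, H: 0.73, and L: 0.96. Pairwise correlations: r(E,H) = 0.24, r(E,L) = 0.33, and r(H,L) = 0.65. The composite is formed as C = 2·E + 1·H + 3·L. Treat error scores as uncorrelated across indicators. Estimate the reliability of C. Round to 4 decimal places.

0.9485

Var(C) = 2²·2.8² + 23.4² + 3²·16.8² + 2·[2·2.8·23.4·0.24 + 6·2.8·16.8·0.33 + 3·23.4·16.8·0.65] = 3119.08 + 1782.35 = 4901.43.
Because errors are independent across components, Cov(Tᵢ,Tⱼ) = Cov(Xᵢ,Xⱼ); the off-diagonal part of the true-score variance is the same as above.
True-score variance = [2²·2.8²·0.90 + 23.4²·0.73 + 3²·16.8²·0.96] + 1782.35 = 2866.5 + 1782.35 = 4648.84.
Reliability = 4648.84 / 4901.43 = 0.9485.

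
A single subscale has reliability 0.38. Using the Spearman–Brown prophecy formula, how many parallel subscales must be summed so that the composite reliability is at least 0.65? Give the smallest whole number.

k ≥ ρ*(1−ρ₁)/(ρ₁(1−ρ*)) = 0.65·0.62 / (0.38·0.35) = 3.030.
Smallest integer k = 4.

4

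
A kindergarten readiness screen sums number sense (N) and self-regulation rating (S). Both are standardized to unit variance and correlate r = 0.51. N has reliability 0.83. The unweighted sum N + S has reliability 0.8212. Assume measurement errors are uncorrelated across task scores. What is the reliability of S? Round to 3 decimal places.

Var(N+S) = 2 + 2·0.51 = 3.020.
True-score variance = ρ_N + ρ_S + 2·0.51, so 0.8212 = (0.83 + ρ_S + 1.02) / 3.020.
ρ_S = 0.8212·3.020 − 0.83 − 1.02 = 0.630.

0.630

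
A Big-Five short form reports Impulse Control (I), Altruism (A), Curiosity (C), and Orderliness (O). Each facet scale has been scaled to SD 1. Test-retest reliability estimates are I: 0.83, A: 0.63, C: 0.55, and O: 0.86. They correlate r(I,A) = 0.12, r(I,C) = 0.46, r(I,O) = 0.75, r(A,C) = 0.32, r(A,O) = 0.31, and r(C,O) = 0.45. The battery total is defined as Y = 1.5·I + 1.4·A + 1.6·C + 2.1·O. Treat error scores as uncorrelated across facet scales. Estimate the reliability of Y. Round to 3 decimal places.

Var(Y) = 1.5² + 1.4² + 1.6² + 2.1² + 2·[2.1·0.12 + 2.4·0.46 + 3.15·0.75 + 2.24·0.32 + 2.94·0.31 + 3.36·0.45] = 11.18 + 13.7174 = 24.8974.
Because errors are independent across components, Cov(Tᵢ,Tⱼ) = Cov(Xᵢ,Xⱼ); the off-diagonal part of the true-score variance is the same as above.
True-score variance = [1.5²·0.83 + 1.4²·0.63 + 1.6²·0.55 + 2.1²·0.86] + 13.7174 = 8.3029 + 13.7174 = 22.0203.
Reliability = 22.0203 / 24.8974 = 0.884.

0.884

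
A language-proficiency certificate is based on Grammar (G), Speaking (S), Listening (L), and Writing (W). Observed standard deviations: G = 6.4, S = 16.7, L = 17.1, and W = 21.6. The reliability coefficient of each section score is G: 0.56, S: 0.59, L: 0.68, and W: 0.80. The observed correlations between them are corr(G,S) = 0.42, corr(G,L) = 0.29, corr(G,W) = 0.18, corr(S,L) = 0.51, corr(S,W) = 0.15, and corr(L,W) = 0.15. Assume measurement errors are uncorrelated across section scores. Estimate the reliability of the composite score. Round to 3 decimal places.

Var(G+S+L+W) = 6.4² + 16.7² + 17.1² + 21.6² + 2·[6.4·16.7·0.42 + 6.4·17.1·0.29 + 6.4·21.6·0.18 + 16.7·17.1·0.51 + 16.7·21.6·0.15 + 17.1·21.6·0.15] = 1078.82 + 713.326 = 1792.15.
Under uncorrelated errors the observed covariances equal the true-score covariances, so only the own-variance terms attenuate.
True-score variance = [6.4²·0.56 + 16.7²·0.59 + 17.1²·0.68 + 21.6²·0.80] + 713.326 = 759.57 + 713.326 = 1472.9.
Reliability = 1472.9 / 1792.15 = 0.822.

0.822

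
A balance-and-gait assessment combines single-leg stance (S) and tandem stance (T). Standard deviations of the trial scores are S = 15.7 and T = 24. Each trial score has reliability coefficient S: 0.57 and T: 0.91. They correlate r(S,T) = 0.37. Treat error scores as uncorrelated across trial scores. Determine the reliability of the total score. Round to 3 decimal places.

0.857

Var(S+T) = 15.7² + 24² + 2·[15.7·24·0.37] = 822.49 + 278.832 = 1101.32.
Because errors are independent across components, Cov(Tᵢ,Tⱼ) = Cov(Xᵢ,Xⱼ); the off-diagonal part of the true-score variance is the same as above.
True-score variance = [15.7²·0.57 + 24²·0.91] + 278.832 = 664.659 + 278.832 = 943.491.
Reliability = 943.491 / 1101.32 = 0.857.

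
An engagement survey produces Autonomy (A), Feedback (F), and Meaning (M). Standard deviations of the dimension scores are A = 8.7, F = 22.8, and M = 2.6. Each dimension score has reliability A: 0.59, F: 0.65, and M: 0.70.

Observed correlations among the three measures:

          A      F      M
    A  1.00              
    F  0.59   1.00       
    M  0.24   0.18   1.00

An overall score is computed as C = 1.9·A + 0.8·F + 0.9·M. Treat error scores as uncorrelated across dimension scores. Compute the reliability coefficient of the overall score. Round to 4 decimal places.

0.7701

Var(C) = 1.9²·8.7² + 0.8²·22.8² + 0.9²·2.6² + 2·[1.52·8.7·22.8·0.59 + 1.71·8.7·2.6·0.24 + 0.72·22.8·2.6·0.18] = 611.414 + 389.71 = 1001.12.
Under uncorrelated errors the observed covariances equal the true-score covariances, so only the own-variance terms attenuate.
True-score variance = [1.9²·8.7²·0.59 + 0.8²·22.8²·0.65 + 0.9²·2.6²·0.70] + 389.71 = 381.298 + 389.71 = 771.009.
Reliability = 771.009 / 1001.12 = 0.7701.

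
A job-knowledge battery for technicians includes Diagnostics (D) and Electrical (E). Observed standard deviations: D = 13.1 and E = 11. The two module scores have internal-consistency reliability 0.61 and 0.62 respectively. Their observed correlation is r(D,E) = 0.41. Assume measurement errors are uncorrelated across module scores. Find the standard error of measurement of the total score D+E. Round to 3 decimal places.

10.626

Var(total) = 292.61 + 118.162 = 410.772.
True-score variance = 179.702 + 118.162 = 297.864, so reliability = 0.7251.
Error variance = 410.772 − 297.864 = 112.908; SEM = √112.908 = 10.626.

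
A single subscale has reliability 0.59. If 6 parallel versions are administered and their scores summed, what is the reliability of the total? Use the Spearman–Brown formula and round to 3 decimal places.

ρ_k = kρ / (1 + (k−1)ρ) = 6·0.59 / (1 + 5·0.59) = 3.540 / 3.950 = 0.896.

0.896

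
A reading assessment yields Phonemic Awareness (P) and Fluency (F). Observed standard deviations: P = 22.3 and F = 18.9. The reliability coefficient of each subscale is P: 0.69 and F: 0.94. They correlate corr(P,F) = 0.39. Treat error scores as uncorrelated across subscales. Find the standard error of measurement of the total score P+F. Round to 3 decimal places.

Var(total) = 854.5 + 328.747 = 1183.25.
True-score variance = 678.907 + 328.747 = 1007.65, so reliability = 0.8516.
Error variance = 1183.25 − 1007.65 = 175.593; SEM = √175.593 = 13.251.

13.251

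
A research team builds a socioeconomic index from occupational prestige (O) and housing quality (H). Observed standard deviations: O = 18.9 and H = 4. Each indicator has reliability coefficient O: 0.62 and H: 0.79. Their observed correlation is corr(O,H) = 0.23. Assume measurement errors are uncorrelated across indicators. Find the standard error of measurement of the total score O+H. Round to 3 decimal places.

11.794

Var(total) = 373.21 + 34.776 = 407.986.
True-score variance = 234.11 + 34.776 = 268.886, so reliability = 0.6591.
Error variance = 407.986 − 268.886 = 139.1; SEM = √139.1 = 11.794.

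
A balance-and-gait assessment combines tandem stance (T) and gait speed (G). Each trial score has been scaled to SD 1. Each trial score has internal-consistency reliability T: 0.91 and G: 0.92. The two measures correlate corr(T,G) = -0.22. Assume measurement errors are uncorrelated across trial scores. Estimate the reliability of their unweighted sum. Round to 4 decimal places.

Var(T+G) = 2 + 2·[(-0.22)] = 2 − 0.44 = 1.56.
With uncorrelated errors the cross-covariances are all true-score covariance, so they carry over unchanged; only the diagonal terms shrink to ρᵢσᵢ².
True-score variance = [0.91 + 0.92] − 0.44 = 1.83 − 0.44 = 1.39.
Reliability = 1.39 / 1.56 = 0.8910.

0.8910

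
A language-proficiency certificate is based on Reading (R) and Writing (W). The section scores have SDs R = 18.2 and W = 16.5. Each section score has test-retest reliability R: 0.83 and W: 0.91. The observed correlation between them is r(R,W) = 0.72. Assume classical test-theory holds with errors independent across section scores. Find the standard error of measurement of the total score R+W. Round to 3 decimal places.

Var(total) = 603.49 + 432.432 = 1035.92.
True-score variance = 522.677 + 432.432 = 955.109, so reliability = 0.9220.
Error variance = 1035.92 − 955.109 = 80.8133; SEM = √80.8133 = 8.990.

8.990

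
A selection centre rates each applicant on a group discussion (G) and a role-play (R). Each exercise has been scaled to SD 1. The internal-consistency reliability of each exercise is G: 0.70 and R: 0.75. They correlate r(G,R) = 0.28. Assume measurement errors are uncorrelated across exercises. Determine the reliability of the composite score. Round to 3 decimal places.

Var(G+R) = 2 + 2·[0.28] = 2 + 0.56 = 2.56.
Because errors are independent across components, Cov(Tᵢ,Tⱼ) = Cov(Xᵢ,Xⱼ); the off-diagonal part of the true-score variance is the same as above.
True-score variance = [0.70 + 0.75] + 0.56 = 1.45 + 0.56 = 2.01.
Reliability = 2.01 / 2.56 = 0.785.

0.785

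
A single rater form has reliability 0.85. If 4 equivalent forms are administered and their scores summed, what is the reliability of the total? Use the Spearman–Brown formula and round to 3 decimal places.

ρ_k = kρ / (1 + (k−1)ρ) = 4·0.85 / (1 + 3·0.85) = 3.400 / 3.550 = 0.958.

0.958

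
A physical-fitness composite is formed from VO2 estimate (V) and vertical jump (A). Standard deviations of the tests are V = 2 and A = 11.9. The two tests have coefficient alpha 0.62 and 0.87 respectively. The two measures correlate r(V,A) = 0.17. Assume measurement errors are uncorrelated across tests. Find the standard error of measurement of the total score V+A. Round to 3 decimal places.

Var(total) = 145.61 + 8.092 = 153.702.
True-score variance = 125.681 + 8.092 = 133.773, so reliability = 0.8703.
Error variance = 153.702 − 133.773 = 19.9293; SEM = √19.9293 = 4.464.

4.464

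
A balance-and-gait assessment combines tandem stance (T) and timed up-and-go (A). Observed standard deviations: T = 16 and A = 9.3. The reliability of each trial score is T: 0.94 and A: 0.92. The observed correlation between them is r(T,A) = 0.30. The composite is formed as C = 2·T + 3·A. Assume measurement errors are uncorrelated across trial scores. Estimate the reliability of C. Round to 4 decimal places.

Var(C) = 2²·16² + 3²·9.3² + 2·[6·16·9.3·0.30] = 1802.41 + 535.68 = 2338.09.
Under uncorrelated errors the observed covariances equal the true-score covariances, so only the own-variance terms attenuate.
True-score variance = [2²·16²·0.94 + 3²·9.3²·0.92] + 535.68 = 1678.7 + 535.68 = 2214.38.
Reliability = 2214.38 / 2338.09 = 0.9471.

0.9471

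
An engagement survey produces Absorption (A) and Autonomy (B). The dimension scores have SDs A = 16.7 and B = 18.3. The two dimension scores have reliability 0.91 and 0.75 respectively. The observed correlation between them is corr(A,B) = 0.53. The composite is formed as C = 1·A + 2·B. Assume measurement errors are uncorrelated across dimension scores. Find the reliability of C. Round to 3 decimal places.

Var(C) = 16.7² + 2²·18.3² + 2·[2·16.7·18.3·0.53] = 1618.45 + 647.893 = 2266.34.
Under uncorrelated errors the observed covariances equal the true-score covariances, so only the own-variance terms attenuate.
True-score variance = [16.7²·0.91 + 2²·18.3²·0.75] + 647.893 = 1258.46 + 647.893 = 1906.35.
Reliability = 1906.35 / 2266.34 = 0.841.

0.841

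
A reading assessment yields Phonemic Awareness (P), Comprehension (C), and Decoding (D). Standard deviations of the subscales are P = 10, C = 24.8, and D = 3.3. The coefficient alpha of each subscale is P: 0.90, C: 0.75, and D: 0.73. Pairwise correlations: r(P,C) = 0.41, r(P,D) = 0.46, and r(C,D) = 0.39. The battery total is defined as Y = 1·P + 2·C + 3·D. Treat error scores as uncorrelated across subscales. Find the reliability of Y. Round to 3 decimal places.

Var(Y) = 10² + 2²·24.8² + 3²·3.3² + 2·[2·10·24.8·0.41 + 3·10·3.3·0.46 + 6·24.8·3.3·0.39] = 2658.17 + 880.811 = 3538.98.
Under uncorrelated errors the observed covariances equal the true-score covariances, so only the own-variance terms attenuate.
True-score variance = [10²·0.90 + 2²·24.8²·0.75 + 3²·3.3²·0.73] + 880.811 = 2006.67 + 880.811 = 2887.48.
Reliability = 2887.48 / 3538.98 = 0.816.

0.816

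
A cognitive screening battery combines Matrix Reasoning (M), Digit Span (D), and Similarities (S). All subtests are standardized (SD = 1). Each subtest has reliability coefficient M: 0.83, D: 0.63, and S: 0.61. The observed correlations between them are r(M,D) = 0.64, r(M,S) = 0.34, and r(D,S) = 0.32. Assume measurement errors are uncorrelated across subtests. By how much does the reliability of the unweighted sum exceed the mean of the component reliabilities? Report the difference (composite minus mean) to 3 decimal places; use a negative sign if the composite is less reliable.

Var(sum) = 3 + 2.6 = 5.6; true-score variance = 2.07 + 2.6 = 4.67; composite reliability = 0.8339.
Mean component reliability = 0.6900.
Difference = 0.8339 − 0.6900 = 0.144.

0.144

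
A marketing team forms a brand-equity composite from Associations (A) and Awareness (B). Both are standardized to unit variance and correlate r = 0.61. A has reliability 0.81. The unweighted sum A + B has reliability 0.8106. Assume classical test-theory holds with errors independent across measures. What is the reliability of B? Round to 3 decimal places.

0.580

Var(A+B) = 2 + 2·0.61 = 3.220.
True-score variance = ρ_A + ρ_B + 2·0.61, so 0.8106 = (0.81 + ρ_B + 1.22) / 3.220.
ρ_B = 0.8106·3.220 − 0.81 − 1.22 = 0.580.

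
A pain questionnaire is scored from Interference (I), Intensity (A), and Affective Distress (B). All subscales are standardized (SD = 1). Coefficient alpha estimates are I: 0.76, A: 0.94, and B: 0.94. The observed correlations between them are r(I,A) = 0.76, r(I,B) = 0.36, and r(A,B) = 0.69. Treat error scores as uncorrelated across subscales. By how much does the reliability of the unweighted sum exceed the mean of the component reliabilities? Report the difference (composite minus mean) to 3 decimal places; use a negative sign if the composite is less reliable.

Var(sum) = 3 + 3.62 = 6.62; true-score variance = 2.64 + 3.62 = 6.26; composite reliability = 0.9456.
Mean component reliability = 0.8800.
Difference = 0.9456 − 0.8800 = 0.066.

0.066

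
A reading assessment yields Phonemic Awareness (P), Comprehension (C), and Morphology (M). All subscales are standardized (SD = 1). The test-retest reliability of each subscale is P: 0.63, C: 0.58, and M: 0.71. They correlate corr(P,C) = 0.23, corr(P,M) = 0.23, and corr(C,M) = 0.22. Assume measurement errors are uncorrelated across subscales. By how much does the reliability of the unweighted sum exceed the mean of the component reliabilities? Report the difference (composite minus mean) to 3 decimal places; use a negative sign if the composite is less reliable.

0.112

Var(sum) = 3 + 1.36 = 4.36; true-score variance = 1.92 + 1.36 = 3.28; composite reliability = 0.7523.
Mean component reliability = 0.6400.
Difference = 0.7523 − 0.6400 = 0.112.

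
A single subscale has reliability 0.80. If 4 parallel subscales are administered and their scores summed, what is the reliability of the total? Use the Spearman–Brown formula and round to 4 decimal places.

ρ_k = kρ / (1 + (k−1)ρ) = 4·0.80 / (1 + 3·0.80) = 3.200 / 3.400 = 0.9412.

0.9412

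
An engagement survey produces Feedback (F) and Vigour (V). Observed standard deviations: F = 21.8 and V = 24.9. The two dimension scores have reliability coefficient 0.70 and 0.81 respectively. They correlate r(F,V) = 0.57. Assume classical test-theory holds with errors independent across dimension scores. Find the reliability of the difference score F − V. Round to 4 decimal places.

0.4535

Var(F−V) = 21.8² + 24.9² − 2·21.8·24.9·0.57 = 1095.25 − 618.815 = 476.435.
With uncorrelated errors the cross-covariances are all true-score covariance, so they carry over unchanged; only the diagonal terms shrink to ρᵢσᵢ².
True-score variance = [21.8²·0.70 + 24.9²·0.81] − 618.815 = 834.876 − 618.815 = 216.061.
Reliability = 216.061 / 476.435 = 0.4535.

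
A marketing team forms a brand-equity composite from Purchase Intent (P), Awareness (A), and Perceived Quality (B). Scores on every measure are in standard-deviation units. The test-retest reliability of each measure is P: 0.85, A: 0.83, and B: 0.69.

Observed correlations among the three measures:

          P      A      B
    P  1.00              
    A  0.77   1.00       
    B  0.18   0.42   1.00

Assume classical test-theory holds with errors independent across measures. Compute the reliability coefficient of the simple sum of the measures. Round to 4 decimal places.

Var(P+A+B) = 3 + 2·[0.77 + 0.18 + 0.42] = 3 + 2.74 = 5.74.
Under uncorrelated errors the observed covariances equal the true-score covariances, so only the own-variance terms attenuate.
True-score variance = [0.85 + 0.83 + 0.69] + 2.74 = 2.37 + 2.74 = 5.11.
Reliability = 5.11 / 5.74 = 0.8902.

0.8902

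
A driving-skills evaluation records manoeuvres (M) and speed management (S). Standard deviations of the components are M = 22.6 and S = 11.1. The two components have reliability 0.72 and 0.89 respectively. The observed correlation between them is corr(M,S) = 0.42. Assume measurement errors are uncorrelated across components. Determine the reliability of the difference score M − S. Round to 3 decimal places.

0.630

Var(M−S) = 22.6² + 11.1² − 2·22.6·11.1·0.42 = 633.97 − 210.722 = 423.248.
With uncorrelated errors the cross-covariances are all true-score covariance, so they carry over unchanged; only the diagonal terms shrink to ρᵢσᵢ².
True-score variance = [22.6²·0.72 + 11.1²·0.89] − 210.722 = 477.404 − 210.722 = 266.682.
Reliability = 266.682 / 423.248 = 0.630.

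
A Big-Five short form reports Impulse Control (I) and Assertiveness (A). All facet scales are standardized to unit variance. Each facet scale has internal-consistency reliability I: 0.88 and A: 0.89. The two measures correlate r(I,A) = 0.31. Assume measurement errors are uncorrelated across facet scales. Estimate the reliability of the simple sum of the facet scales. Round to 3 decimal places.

0.912

Var(I+A) = 2 + 2·[0.31] = 2 + 0.62 = 2.62.
Because errors are independent across components, Cov(Tᵢ,Tⱼ) = Cov(Xᵢ,Xⱼ); the off-diagonal part of the true-score variance is the same as above.
True-score variance = [0.88 + 0.89] + 0.62 = 1.77 + 0.62 = 2.39.
Reliability = 2.39 / 2.62 = 0.912.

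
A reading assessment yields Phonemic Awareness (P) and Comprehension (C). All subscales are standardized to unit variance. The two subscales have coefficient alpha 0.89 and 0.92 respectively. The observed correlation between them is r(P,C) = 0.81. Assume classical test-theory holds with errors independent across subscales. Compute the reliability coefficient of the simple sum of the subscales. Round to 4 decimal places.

Var(P+C) = 2 + 2·[0.81] = 2 + 1.62 = 3.62.
Under uncorrelated errors the observed covariances equal the true-score covariances, so only the own-variance terms attenuate.
True-score variance = [0.89 + 0.92] + 1.62 = 1.81 + 1.62 = 3.43.
Reliability = 3.43 / 3.62 = 0.9475.

0.9475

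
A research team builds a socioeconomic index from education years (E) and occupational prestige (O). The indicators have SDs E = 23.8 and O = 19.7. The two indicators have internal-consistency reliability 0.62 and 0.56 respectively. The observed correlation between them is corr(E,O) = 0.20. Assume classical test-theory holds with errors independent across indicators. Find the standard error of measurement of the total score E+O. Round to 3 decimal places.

19.647

Var(total) = 954.53 + 187.544 = 1142.07.
True-score variance = 568.523 + 187.544 = 756.067, so reliability = 0.6620.
Error variance = 1142.07 − 756.067 = 386.007; SEM = √386.007 = 19.647.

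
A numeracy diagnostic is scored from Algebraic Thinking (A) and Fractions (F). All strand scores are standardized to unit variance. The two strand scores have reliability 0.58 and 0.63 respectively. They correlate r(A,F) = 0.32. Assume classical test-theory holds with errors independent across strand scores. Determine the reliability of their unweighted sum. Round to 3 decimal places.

Var(A+F) = 2 + 2·[0.32] = 2 + 0.64 = 2.64.
Because errors are independent across components, Cov(Tᵢ,Tⱼ) = Cov(Xᵢ,Xⱼ); the off-diagonal part of the true-score variance is the same as above.
True-score variance = [0.58 + 0.63] + 0.64 = 1.21 + 0.64 = 1.85.
Reliability = 1.85 / 2.64 = 0.701.

0.701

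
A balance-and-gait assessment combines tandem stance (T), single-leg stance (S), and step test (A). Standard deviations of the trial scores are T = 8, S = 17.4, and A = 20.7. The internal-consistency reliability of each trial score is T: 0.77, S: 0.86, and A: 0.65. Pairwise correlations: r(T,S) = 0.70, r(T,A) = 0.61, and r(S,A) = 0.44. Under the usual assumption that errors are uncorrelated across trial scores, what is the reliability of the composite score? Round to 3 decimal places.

Var(T+S+A) = 8² + 17.4² + 20.7² + 2·[8·17.4·0.70 + 8·20.7·0.61 + 17.4·20.7·0.44] = 795.25 + 713.87 = 1509.12.
With uncorrelated errors the cross-covariances are all true-score covariance, so they carry over unchanged; only the diagonal terms shrink to ρᵢσᵢ².
True-score variance = [8²·0.77 + 17.4²·0.86 + 20.7²·0.65] + 713.87 = 588.172 + 713.87 = 1302.04.
Reliability = 1302.04 / 1509.12 = 0.863.

0.863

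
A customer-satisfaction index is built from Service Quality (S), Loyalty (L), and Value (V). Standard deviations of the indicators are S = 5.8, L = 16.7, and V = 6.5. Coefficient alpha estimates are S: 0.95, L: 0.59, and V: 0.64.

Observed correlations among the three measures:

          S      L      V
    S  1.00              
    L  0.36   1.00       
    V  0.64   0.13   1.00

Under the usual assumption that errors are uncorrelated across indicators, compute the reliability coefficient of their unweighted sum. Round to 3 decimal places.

Var(S+L+V) = 5.8² + 16.7² + 6.5² + 2·[5.8·16.7·0.36 + 5.8·6.5·0.64 + 16.7·6.5·0.13] = 354.78 + 146.218 = 500.998.
With uncorrelated errors the cross-covariances are all true-score covariance, so they carry over unchanged; only the diagonal terms shrink to ρᵢσᵢ².
True-score variance = [5.8²·0.95 + 16.7²·0.59 + 6.5²·0.64] + 146.218 = 223.543 + 146.218 = 369.761.
Reliability = 369.761 / 500.998 = 0.738.

0.738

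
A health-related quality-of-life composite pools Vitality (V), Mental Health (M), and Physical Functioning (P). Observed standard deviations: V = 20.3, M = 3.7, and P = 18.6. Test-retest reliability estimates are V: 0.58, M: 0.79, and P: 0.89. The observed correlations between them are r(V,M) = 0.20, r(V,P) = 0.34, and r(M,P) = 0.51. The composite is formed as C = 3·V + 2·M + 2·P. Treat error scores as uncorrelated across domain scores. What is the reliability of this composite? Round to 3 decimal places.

Var(C) = 3²·20.3² + 2²·3.7² + 2²·18.6² + 2·[6·20.3·3.7·0.20 + 6·20.3·18.6·0.34 + 4·3.7·18.6·0.51] = 5147.41 + 2001.58 = 7148.99.
Because errors are independent across components, Cov(Tᵢ,Tⱼ) = Cov(Xᵢ,Xⱼ); the off-diagonal part of the true-score variance is the same as above.
True-score variance = [3²·20.3²·0.58 + 2²·3.7²·0.79 + 2²·18.6²·0.89] + 2001.58 = 3425.99 + 2001.58 = 5427.56.
Reliability = 5427.56 / 7148.99 = 0.759.

0.759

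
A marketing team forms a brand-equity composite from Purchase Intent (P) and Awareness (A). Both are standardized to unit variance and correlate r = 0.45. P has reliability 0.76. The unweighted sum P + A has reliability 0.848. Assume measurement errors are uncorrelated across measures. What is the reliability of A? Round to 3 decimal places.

0.799

Var(P+A) = 2 + 2·0.45 = 2.900.
True-score variance = ρ_P + ρ_A + 2·0.45, so 0.848 = (0.76 + ρ_A + 0.90) / 2.900.
ρ_A = 0.848·2.900 − 0.76 − 0.90 = 0.799.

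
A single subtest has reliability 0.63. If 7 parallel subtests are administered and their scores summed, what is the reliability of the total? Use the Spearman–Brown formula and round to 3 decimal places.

ρ_k = kρ / (1 + (k−1)ρ) = 7·0.63 / (1 + 6·0.63) = 4.410 / 4.780 = 0.923.

0.923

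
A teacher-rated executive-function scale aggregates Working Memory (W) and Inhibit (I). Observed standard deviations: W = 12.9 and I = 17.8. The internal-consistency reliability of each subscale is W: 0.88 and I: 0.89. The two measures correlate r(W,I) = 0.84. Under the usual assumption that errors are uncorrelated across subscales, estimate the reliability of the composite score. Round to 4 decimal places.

Var(W+I) = 12.9² + 17.8² + 2·[12.9·17.8·0.84] = 483.25 + 385.762 = 869.012.
Under uncorrelated errors the observed covariances equal the true-score covariances, so only the own-variance terms attenuate.
True-score variance = [12.9²·0.88 + 17.8²·0.89] + 385.762 = 428.428 + 385.762 = 814.19.
Reliability = 814.19 / 869.012 = 0.9369.

0.9369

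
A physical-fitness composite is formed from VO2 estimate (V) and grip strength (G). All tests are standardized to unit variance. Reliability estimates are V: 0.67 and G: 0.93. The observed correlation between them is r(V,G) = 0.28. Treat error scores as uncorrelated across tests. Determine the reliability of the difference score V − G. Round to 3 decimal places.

0.722

Var(V−G) = 1 + 1 − 2·0.28 = 2 − 0.56 = 1.44.
Because errors are independent across components, Cov(Tᵢ,Tⱼ) = Cov(Xᵢ,Xⱼ); the off-diagonal part of the true-score variance is the same as above.
True-score variance = [0.67 + 0.93] − 0.56 = 1.6 − 0.56 = 1.04.
Reliability = 1.04 / 1.44 = 0.722.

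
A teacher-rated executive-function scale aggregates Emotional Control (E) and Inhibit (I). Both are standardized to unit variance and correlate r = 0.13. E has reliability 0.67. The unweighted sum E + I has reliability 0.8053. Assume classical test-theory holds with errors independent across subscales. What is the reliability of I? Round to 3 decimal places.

Var(E+I) = 2 + 2·0.13 = 2.260.
True-score variance = ρ_E + ρ_I + 2·0.13, so 0.8053 = (0.67 + ρ_I + 0.26) / 2.260.
ρ_I = 0.8053·2.260 − 0.67 − 0.26 = 0.890.

0.890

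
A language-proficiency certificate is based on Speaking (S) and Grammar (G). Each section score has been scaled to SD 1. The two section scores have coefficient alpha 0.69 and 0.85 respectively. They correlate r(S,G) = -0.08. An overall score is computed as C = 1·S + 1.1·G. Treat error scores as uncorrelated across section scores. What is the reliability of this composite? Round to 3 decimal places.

Var(C) = 1 + 1.1² + 2·[1.1·(-0.08)] = 2.21 − 0.176 = 2.034.
Because errors are independent across components, Cov(Tᵢ,Tⱼ) = Cov(Xᵢ,Xⱼ); the off-diagonal part of the true-score variance is the same as above.
True-score variance = [0.69 + 1.1²·0.85] − 0.176 = 1.7185 − 0.176 = 1.5425.
Reliability = 1.5425 / 2.034 = 0.758.

0.758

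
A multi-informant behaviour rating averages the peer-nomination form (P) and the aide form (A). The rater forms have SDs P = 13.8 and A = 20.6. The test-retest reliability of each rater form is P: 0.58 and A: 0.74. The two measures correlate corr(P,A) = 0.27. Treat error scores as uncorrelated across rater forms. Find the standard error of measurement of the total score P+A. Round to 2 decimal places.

13.80

Var(total) = 614.8 + 153.511 = 768.311.
True-score variance = 424.482 + 153.511 = 577.993, so reliability = 0.7523.
Error variance = 768.311 − 577.993 = 190.318; SEM = √190.318 = 13.80.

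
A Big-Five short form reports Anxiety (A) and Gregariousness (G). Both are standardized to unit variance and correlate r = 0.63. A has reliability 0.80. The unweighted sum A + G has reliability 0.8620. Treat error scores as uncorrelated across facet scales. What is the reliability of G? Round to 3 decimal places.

Var(A+G) = 2 + 2·0.63 = 3.260.
True-score variance = ρ_A + ρ_G + 2·0.63, so 0.8620 = (0.80 + ρ_G + 1.26) / 3.260.
ρ_G = 0.8620·3.260 − 0.80 − 1.26 = 0.750.

0.750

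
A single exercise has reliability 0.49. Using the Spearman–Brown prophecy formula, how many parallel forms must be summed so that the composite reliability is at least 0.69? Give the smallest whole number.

3

k ≥ ρ*(1−ρ₁)/(ρ₁(1−ρ*)) = 0.69·0.51 / (0.49·0.31) = 2.317.
Smallest integer k = 3.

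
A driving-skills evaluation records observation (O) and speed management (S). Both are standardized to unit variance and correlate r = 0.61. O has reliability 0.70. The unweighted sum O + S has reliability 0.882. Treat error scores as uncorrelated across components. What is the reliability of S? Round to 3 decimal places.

0.920

Var(O+S) = 2 + 2·0.61 = 3.220.
True-score variance = ρ_O + ρ_S + 2·0.61, so 0.882 = (0.70 + ρ_S + 1.22) / 3.220.
ρ_S = 0.882·3.220 − 0.70 − 1.22 = 0.920.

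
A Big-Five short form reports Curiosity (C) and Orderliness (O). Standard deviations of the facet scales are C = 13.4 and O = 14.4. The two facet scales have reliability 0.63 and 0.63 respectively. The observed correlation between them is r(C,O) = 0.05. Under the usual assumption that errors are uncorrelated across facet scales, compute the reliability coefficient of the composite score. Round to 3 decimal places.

Var(C+O) = 13.4² + 14.4² + 2·[13.4·14.4·0.05] = 386.92 + 19.296 = 406.216.
Because errors are independent across components, Cov(Tᵢ,Tⱼ) = Cov(Xᵢ,Xⱼ); the off-diagonal part of the true-score variance is the same as above.
True-score variance = [13.4²·0.63 + 14.4²·0.63] + 19.296 = 243.76 + 19.296 = 263.056.
Reliability = 263.056 / 406.216 = 0.648.

0.648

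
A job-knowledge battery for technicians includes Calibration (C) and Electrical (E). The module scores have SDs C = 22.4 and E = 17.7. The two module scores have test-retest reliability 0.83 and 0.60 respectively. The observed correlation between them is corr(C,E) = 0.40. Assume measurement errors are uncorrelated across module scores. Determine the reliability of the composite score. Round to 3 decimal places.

0.814

Var(C+E) = 22.4² + 17.7² + 2·[22.4·17.7·0.40] = 815.05 + 317.184 = 1132.23.
With uncorrelated errors the cross-covariances are all true-score covariance, so they carry over unchanged; only the diagonal terms shrink to ρᵢσᵢ².
True-score variance = [22.4²·0.83 + 17.7²·0.60] + 317.184 = 604.435 + 317.184 = 921.619.
Reliability = 921.619 / 1132.23 = 0.814.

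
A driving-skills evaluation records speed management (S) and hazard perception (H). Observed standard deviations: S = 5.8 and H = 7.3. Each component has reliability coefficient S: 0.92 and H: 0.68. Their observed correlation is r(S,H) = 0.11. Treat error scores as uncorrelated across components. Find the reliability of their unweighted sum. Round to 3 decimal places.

Var(S+H) = 5.8² + 7.3² + 2·[5.8·7.3·0.11] = 86.93 + 9.3148 = 96.2448.
Because errors are independent across components, Cov(Tᵢ,Tⱼ) = Cov(Xᵢ,Xⱼ); the off-diagonal part of the true-score variance is the same as above.
True-score variance = [5.8²·0.92 + 7.3²·0.68] + 9.3148 = 67.186 + 9.3148 = 76.5008.
Reliability = 76.5008 / 96.2448 = 0.795.

0.795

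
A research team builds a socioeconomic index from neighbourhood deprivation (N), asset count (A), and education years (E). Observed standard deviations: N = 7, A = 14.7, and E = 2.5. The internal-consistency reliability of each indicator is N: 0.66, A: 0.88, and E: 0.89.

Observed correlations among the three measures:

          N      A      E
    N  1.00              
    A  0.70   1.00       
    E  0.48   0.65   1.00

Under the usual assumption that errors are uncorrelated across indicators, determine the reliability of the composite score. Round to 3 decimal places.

0.910

Var(N+A+E) = 7² + 14.7² + 2.5² + 2·[7·14.7·0.70 + 7·2.5·0.48 + 14.7·2.5·0.65] = 271.34 + 208.635 = 479.975.
Under uncorrelated errors the observed covariances equal the true-score covariances, so only the own-variance terms attenuate.
True-score variance = [7²·0.66 + 14.7²·0.88 + 2.5²·0.89] + 208.635 = 228.062 + 208.635 = 436.697.
Reliability = 436.697 / 479.975 = 0.910.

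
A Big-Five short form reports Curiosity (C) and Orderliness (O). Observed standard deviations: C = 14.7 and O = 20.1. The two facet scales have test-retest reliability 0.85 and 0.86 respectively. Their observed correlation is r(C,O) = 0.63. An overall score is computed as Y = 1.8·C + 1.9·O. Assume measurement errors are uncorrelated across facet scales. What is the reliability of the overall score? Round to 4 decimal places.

Var(Y) = 1.8²·14.7² + 1.9²·20.1² + 2·[3.42·14.7·20.1·0.63] = 2158.61 + 1273.24 = 3431.85.
Because errors are independent across components, Cov(Tᵢ,Tⱼ) = Cov(Xᵢ,Xⱼ); the off-diagonal part of the true-score variance is the same as above.
True-score variance = [1.8²·14.7²·0.85 + 1.9²·20.1²·0.86] + 1273.24 = 1849.4 + 1273.24 = 3122.64.
Reliability = 3122.64 / 3431.85 = 0.9099.

0.9099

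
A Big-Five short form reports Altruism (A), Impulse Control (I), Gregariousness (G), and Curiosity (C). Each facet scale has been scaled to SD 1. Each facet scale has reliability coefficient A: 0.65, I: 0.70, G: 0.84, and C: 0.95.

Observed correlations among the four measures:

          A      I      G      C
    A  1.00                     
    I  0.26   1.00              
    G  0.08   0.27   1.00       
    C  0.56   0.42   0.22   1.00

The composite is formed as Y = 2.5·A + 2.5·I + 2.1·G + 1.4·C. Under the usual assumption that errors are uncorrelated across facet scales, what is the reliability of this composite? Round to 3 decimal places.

0.857

Var(Y) = 2.5² + 2.5² + 2.1² + 1.4² + 2·[6.25·0.26 + 5.25·0.08 + 3.5·0.56 + 5.25·0.27 + 3.5·0.42 + 2.94·0.22] = 18.87 + 15.0786 = 33.9486.
Because errors are independent across components, Cov(Tᵢ,Tⱼ) = Cov(Xᵢ,Xⱼ); the off-diagonal part of the true-score variance is the same as above.
True-score variance = [2.5²·0.65 + 2.5²·0.70 + 2.1²·0.84 + 1.4²·0.95] + 15.0786 = 14.0039 + 15.0786 = 29.0825.
Reliability = 29.0825 / 33.9486 = 0.857.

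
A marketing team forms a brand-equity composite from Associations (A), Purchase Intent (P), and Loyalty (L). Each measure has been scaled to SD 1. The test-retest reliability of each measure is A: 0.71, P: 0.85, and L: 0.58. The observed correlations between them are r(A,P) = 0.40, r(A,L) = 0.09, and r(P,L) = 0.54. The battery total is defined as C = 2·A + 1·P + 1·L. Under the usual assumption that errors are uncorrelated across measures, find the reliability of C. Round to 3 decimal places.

0.809

Var(C) = 2² + 1 + 1 + 2·[2·0.40 + 2·0.09 + 0.54] = 6 + 3.04 = 9.04.
Because errors are independent across components, Cov(Tᵢ,Tⱼ) = Cov(Xᵢ,Xⱼ); the off-diagonal part of the true-score variance is the same as above.
True-score variance = [2²·0.71 + 0.85 + 0.58] + 3.04 = 4.27 + 3.04 = 7.31.
Reliability = 7.31 / 9.04 = 0.809.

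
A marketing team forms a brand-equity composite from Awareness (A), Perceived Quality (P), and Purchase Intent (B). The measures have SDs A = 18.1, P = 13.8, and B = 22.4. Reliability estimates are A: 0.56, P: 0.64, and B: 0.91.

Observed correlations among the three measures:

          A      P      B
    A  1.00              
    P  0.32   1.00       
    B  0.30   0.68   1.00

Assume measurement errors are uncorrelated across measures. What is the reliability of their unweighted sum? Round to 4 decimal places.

0.8601

Var(A+P+B) = 18.1² + 13.8² + 22.4² + 2·[18.1·13.8·0.32 + 18.1·22.4·0.30 + 13.8·22.4·0.68] = 1019.81 + 823.526 = 1843.34.
Because errors are independent across components, Cov(Tᵢ,Tⱼ) = Cov(Xᵢ,Xⱼ); the off-diagonal part of the true-score variance is the same as above.
True-score variance = [18.1²·0.56 + 13.8²·0.64 + 22.4²·0.91] + 823.526 = 761.945 + 823.526 = 1585.47.
Reliability = 1585.47 / 1843.34 = 0.8601.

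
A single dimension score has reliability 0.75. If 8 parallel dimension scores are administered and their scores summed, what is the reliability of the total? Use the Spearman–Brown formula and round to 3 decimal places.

ρ_k = kρ / (1 + (k−1)ρ) = 8·0.75 / (1 + 7·0.75) = 6.000 / 6.250 = 0.960.

0.960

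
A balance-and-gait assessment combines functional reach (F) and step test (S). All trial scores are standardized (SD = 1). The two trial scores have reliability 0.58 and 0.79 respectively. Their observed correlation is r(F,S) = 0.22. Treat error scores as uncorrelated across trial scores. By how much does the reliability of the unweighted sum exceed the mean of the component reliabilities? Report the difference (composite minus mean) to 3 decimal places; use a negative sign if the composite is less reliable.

Var(sum) = 2 + 0.44 = 2.44; true-score variance = 1.37 + 0.44 = 1.81; composite reliability = 0.7418.
Mean component reliability = 0.6850.
Difference = 0.7418 − 0.6850 = 0.057.

0.057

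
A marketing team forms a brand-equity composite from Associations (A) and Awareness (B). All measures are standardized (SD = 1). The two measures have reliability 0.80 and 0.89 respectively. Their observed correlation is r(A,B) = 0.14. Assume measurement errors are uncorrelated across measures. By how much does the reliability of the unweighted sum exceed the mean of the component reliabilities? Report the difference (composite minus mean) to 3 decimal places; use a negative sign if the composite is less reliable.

0.019

Var(sum) = 2 + 0.28 = 2.28; true-score variance = 1.69 + 0.28 = 1.97; composite reliability = 0.8640.
Mean component reliability = 0.8450.
Difference = 0.8640 − 0.8450 = 0.019.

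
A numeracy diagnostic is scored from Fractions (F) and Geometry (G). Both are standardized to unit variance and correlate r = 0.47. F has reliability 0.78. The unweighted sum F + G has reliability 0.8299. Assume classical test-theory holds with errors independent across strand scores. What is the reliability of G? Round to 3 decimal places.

0.720

Var(F+G) = 2 + 2·0.47 = 2.940.
True-score variance = ρ_F + ρ_G + 2·0.47, so 0.8299 = (0.78 + ρ_G + 0.94) / 2.940.
ρ_G = 0.8299·2.940 − 0.78 − 0.94 = 0.720.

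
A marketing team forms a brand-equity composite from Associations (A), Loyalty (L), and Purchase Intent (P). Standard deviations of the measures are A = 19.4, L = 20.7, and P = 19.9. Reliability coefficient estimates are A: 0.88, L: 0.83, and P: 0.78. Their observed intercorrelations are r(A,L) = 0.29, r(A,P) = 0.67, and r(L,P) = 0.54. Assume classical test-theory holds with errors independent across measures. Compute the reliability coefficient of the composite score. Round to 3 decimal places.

0.914

Var(A+L+P) = 19.4² + 20.7² + 19.9² + 2·[19.4·20.7·0.29 + 19.4·19.9·0.67 + 20.7·19.9·0.54] = 1200.86 + 1195.12 = 2395.98.
With uncorrelated errors the cross-covariances are all true-score covariance, so they carry over unchanged; only the diagonal terms shrink to ρᵢσᵢ².
True-score variance = [19.4²·0.88 + 20.7²·0.83 + 19.9²·0.78] + 1195.12 = 995.731 + 1195.12 = 2190.85.
Reliability = 2190.85 / 2395.98 = 0.914.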